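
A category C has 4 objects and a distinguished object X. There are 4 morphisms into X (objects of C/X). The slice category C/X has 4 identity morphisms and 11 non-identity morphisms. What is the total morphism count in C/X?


In the slice category C/X, objects are morphisms to X.
Identity morphisms: 4 (one per object of C/X).
Non-identity morphisms: 11.
Total = 4 + 11 = 15

15


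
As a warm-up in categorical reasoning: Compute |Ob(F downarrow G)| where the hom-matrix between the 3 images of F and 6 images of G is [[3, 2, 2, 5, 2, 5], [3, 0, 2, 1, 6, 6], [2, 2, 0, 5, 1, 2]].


Objects of (F downarrow G) are triples (a, b, h: F(a)->G(b)).
The count equals the sum of all entries in the hom-matrix.
sum(row 0) = 19
sum(row 1) = 18
sum(row 2) = 12
Grand total = 49

49


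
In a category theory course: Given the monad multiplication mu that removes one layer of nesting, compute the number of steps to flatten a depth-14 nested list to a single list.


Each application of mu: T^2 -> T removes one layer of nesting.
Starting at depth 14 (i.e., T^14(X)), we need to reach T(X).
Number of mu applications = 14 - 1 = 13

13


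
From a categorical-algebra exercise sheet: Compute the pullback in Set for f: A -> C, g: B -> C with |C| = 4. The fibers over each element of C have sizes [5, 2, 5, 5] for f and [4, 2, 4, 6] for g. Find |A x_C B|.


The pullback A x_C B consists of pairs (a, b) with f(a) = g(b).
For each element c in C, the fiber product has |f^-1(c)| * |g^-1(c)| elements.
Summing over C: 5 * 4 + 2 * 2 + 5 * 4 + 5 * 6
= 20 + 4 + 20 + 30 = 74

74


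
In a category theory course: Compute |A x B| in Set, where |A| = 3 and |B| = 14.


In Set, the product A x B is the Cartesian product.
By the universal property, |A x B| = |A| * |B|.
|A x B| = 3 * 14 = 42

42


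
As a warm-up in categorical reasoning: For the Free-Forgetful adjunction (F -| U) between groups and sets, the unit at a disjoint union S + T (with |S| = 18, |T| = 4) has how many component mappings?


The unit eta_X: X -> U(F(X)) of the Free-Forgetful adjunction
maps each element of X to a generator of F(X). For X = S + T (disjoint
union in Set), |S + T| = |S| + |T|.
Total mappings = 18 + 4 = 22.

22


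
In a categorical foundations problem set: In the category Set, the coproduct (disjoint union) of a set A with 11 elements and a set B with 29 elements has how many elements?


In Set, the coproduct A + B is the disjoint union.
|A + B| = |A| + |B| = 11 + 29 = 40

40


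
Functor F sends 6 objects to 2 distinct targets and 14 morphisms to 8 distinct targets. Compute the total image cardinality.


The image of F consists of distinct objects and distinct morphisms.
|Im(F)| on objects = 2
|Im(F)| on morphisms = 8
Total image cardinality = 2 + 8 = 10

10


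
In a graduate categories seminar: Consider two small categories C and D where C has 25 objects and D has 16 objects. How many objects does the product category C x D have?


The product category C x D has objects that are pairs (c, d).
Number of pairs = |Ob(C)| * |Ob(D)| = 25 * 16 = 400

400


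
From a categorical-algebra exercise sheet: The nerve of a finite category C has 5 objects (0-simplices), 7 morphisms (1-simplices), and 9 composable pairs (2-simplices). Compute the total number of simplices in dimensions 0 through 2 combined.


The 2-skeleton of the nerve N(C) consists of simplices in dimensions 0, 1, 2:
  |N(C)_0| = 5 (objects)
  |N(C)_1| = 7 (morphisms)
  |N(C)_2| = 9 (composable pairs)
Total = 5 + 7 + 9 = 21

21


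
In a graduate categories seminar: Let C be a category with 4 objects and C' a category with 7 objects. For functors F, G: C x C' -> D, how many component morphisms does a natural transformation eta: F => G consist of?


A natural transformation eta: F => G assigns one component morphism per
object of the domain category.
The domain is the product category C x C', so
|Ob(C x C')| = |Ob(C)| * |Ob(C')| = 4 * 7 = 28.
Therefore eta has 28 component morphisms.

28


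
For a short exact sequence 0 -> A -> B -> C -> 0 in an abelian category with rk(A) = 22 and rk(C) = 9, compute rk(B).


For a short exact sequence 0 -> A -> B -> C -> 0,
rank is additive: rank(B) = rank(A) + rank(C).
rank(B) = 22 + 9 = 31

31


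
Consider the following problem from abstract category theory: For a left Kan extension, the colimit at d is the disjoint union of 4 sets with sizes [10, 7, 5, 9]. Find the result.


Pointwise, the left Kan extension (Lan_F H)(d) is the colimit, indexed
by the comma category (F downarrow d), of H composed with the
projection (F downarrow d) -> C. Here that colimit is given
as a coproduct (disjoint union) of sets, so its cardinality is the
sum of the sizes of the summands.
Coproduct of sets with sizes: 10 + 7 + 5 + 9
= 31

31


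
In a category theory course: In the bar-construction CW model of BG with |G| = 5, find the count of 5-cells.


In the bar-construction CW model of BG, the n-cells are indexed by
n-tuples [g_1|...|g_n] of non-identity elements of G (degenerate
simplices with some g_i = e do not contribute cells), so there are
(|G| - 1)^n n-cells.
For dim = 5 with |G| = 5:
cells = (5 - 1)^5 = 4^5 = 1024

1024


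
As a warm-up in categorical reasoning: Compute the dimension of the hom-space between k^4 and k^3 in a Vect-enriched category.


In Vect-enriched categories, Hom(k^n, k^m) is the space of m x n matrices.
dim(Hom(k^4, k^3)) = 3 * 4 = 12

12


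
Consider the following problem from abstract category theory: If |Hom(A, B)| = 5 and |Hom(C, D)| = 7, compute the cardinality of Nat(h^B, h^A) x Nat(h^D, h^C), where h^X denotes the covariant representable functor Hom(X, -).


By the Yoneda lemma, Nat(h^B, h^A) is isomorphic to Hom(A, B),
so |Nat(h^B, h^A)| = |Hom(A, B)| and |Nat(h^D, h^C)| = |Hom(C, D)|.
|Hom(A, B)| = 5, |Hom(C, D)| = 7.
|Nat(h^B, h^A) x Nat(h^D, h^C)| = 5 * 7 = 35

35


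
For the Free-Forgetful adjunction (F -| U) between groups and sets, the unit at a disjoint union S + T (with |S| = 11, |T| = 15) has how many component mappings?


The unit eta_X: X -> U(F(X)) of the Free-Forgetful adjunction
maps each element of X to a generator of F(X). For X = S + T (disjoint
union in Set), |S + T| = |S| + |T|.
Total mappings = 11 + 15 = 26.

26


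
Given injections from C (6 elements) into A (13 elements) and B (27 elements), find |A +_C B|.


The pushout A +_C B identifies the images of C in A and B.
|A +_C B| = |A| + |B| - |C| (for injections).
= 13 + 27 - 6 = 34

34


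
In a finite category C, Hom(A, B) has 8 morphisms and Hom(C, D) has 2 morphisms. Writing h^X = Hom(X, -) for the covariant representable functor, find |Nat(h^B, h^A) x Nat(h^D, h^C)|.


By the Yoneda lemma, Nat(h^B, h^A) is isomorphic to Hom(A, B),
so |Nat(h^B, h^A)| = |Hom(A, B)| and |Nat(h^D, h^C)| = |Hom(C, D)|.
|Hom(A, B)| = 8, |Hom(C, D)| = 2.
|Nat(h^B, h^A) x Nat(h^D, h^C)| = 8 * 2 = 16

16


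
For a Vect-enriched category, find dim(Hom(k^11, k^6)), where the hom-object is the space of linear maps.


In Vect-enriched categories, Hom(k^n, k^m) is the space of m x n matrices.
dim(Hom(k^11, k^6)) = 6 * 11 = 66

66


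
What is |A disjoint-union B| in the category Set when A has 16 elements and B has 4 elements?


In Set, the coproduct A + B is the disjoint union.
|A + B| = |A| + |B| = 16 + 4 = 20

20


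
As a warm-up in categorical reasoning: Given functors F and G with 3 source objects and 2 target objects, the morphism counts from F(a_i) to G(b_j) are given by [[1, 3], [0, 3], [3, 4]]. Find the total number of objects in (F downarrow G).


Objects of (F downarrow G) are triples (a, b, h: F(a)->G(b)).
The count equals the sum of all entries in the hom-matrix.
sum(row 0) = 4
sum(row 1) = 3
sum(row 2) = 7
Grand total = 14

14


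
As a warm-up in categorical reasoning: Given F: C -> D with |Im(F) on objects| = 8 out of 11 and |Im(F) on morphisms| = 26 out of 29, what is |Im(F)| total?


The image of F consists of distinct objects and distinct morphisms.
|Im(F)| on objects = 8
|Im(F)| on morphisms = 26
Total image cardinality = 8 + 26 = 34

34


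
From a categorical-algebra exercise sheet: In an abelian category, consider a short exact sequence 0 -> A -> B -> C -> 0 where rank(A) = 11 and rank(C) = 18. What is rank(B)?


For a short exact sequence 0 -> A -> B -> C -> 0,
rank is additive: rank(B) = rank(A) + rank(C).
rank(B) = 11 + 18 = 29

29


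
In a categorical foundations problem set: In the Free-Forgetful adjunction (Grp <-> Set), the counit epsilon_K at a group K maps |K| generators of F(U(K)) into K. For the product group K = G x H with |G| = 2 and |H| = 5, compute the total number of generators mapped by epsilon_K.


The counit epsilon_K: F(U(K)) -> K of the Free-Forgetful adjunction
maps |K| generators of F(U(K)) into K. For K = G x H (the product group),
|G x H| = |G| * |H|.
Total generators mapped = 2 * 5 = 10.

10


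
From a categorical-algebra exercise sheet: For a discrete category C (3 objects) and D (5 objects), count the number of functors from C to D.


A functor from a discrete category C to D is determined by
where each object maps. Each of the 3 objects of C can map
to any of the 5 objects of D independently.
Number of functors = 5^3 = 125

125


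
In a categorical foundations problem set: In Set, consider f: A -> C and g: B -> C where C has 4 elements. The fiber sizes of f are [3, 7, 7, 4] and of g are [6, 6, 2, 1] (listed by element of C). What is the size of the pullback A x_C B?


The pullback A x_C B consists of pairs (a, b) with f(a) = g(b).
For each element c in C, the fiber product has |f^-1(c)| * |g^-1(c)| elements.
Summing over C: 3 * 6 + 7 * 6 + 7 * 2 + 4 * 1
= 18 + 42 + 14 + 4 = 78

78


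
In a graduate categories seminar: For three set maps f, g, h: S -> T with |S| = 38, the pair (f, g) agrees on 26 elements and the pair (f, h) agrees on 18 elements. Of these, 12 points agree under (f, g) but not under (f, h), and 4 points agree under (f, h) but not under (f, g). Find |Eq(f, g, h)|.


Eq(f, g, h) is the triple-agreement set: points in S where all three
maps take the same value. Using inclusion-exclusion on the pairwise data:
Pair (f, g) agrees on 26 points; pair (f, h) on 18 points.
Points agreeing under (f, g) but not (f, h) = 12; under (f, h) but not (f, g) = 4.
Triple-agreement = agreement-in-(f, g) minus points that agree under (f, g) but not (f, h):
|Eq(f, g, h)| = 26 - 12 = 14
(cross-check via (f, h): 18 - 4 = 14.)

14


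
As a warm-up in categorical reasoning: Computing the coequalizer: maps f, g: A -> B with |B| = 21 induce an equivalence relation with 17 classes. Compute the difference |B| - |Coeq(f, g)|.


The coequalizer Coeq(f, g) = B / ~ has one element per equivalence class.
|B| = 21, |Coeq(f, g)| = 17.
|B| - |Coeq(f, g)| = 21 - 17 = 4.

4


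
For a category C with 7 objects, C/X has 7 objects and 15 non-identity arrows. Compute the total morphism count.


In the slice category C/X, objects are morphisms to X.
Identity morphisms: 7 (one per object of C/X).
Non-identity morphisms: 15.
Total = 7 + 15 = 22

22


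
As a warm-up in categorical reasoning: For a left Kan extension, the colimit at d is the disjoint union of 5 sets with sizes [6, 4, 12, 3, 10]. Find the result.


Pointwise, the left Kan extension (Lan_F H)(d) is the colimit, indexed
by the comma category (F downarrow d), of H composed with the
projection (F downarrow d) -> C. Here that colimit is given
as a coproduct (disjoint union) of sets, so its cardinality is the
sum of the sizes of the summands.
Coproduct of sets with sizes: 6 + 4 + 12 + 3 + 10
= 35

35


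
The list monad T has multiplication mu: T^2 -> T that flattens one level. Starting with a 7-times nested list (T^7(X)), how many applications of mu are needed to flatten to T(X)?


Each application of mu: T^2 -> T removes one layer of nesting.
Starting at depth 7 (i.e., T^7(X)), we need to reach T(X).
Number of mu applications = 7 - 1 = 6

6


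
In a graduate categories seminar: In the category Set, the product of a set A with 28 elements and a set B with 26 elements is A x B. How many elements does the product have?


In Set, the product A x B is the Cartesian product.
By the universal property, |A x B| = |A| * |B|.
|A x B| = 28 * 26 = 728

728


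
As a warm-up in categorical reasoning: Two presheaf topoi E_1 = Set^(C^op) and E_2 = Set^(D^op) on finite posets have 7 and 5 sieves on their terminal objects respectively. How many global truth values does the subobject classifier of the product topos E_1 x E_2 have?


In a product of presheaf topoi E_1 x E_2, the subobject classifier
is Omega = Omega_1 x Omega_2 (componentwise), so
|Omega(top)| = |Omega_1(top_1)| * |Omega_2(top_2)|.
= 7 * 5 = 35.

35


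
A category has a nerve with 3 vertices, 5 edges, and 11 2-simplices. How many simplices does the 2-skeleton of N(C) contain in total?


The 2-skeleton of the nerve N(C) consists of simplices in dimensions 0, 1, 2:
  |N(C)_0| = 3 (objects)
  |N(C)_1| = 5 (morphisms)
  |N(C)_2| = 11 (composable pairs)
Total = 3 + 5 + 11 = 19

19


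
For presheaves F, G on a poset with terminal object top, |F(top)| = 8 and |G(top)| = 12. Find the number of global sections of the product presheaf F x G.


Global sections of a presheaf on a poset with terminal top satisfy
Gamma(H) ~ H(top). Presheaves admit pointwise products, so
(F x G)(top) = F(top) x G(top) (Cartesian product).
|Gamma(F x G)| = |F(top)| * |G(top)| = 8 * 12 = 96.

96


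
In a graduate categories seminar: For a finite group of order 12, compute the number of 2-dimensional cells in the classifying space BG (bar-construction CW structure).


In the bar-construction CW model of BG, the n-cells are indexed by
n-tuples [g_1|...|g_n] of non-identity elements of G (degenerate
simplices with some g_i = e do not contribute cells), so there are
(|G| - 1)^n n-cells.
For dim = 2 with |G| = 12:
cells = (12 - 1)^2 = 11^2 = 121

121


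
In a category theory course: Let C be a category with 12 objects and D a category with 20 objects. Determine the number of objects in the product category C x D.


The product category C x D has objects that are pairs (c, d).
Number of pairs = |Ob(C)| * |Ob(D)| = 12 * 20 = 240

240


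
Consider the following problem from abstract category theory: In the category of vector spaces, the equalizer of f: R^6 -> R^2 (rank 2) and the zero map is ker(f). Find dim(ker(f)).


The equalizer of f and the zero map is ker(f).
By the rank-nullity theorem: dim(ker(f)) = dim(domain) - rank(f).
dim(ker(f)) = 6 - 2 = 4

4


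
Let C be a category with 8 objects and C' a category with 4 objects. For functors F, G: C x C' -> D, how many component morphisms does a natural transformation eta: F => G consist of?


A natural transformation eta: F => G assigns one component morphism per
object of the domain category.
The domain is the product category C x C', so
|Ob(C x C')| = |Ob(C)| * |Ob(C')| = 8 * 4 = 32.
Therefore eta has 32 component morphisms.

32


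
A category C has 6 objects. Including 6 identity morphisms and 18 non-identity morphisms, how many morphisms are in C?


Each object has an identity morphism, giving 6 identities.
Adding the 18 non-identity morphisms:
Total = 6 + 18 = 24

24


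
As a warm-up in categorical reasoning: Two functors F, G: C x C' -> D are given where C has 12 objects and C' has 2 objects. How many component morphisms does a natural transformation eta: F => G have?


A natural transformation eta: F => G assigns one component morphism per
object of the domain category.
The domain is the product category C x C', so
|Ob(C x C')| = |Ob(C)| * |Ob(C')| = 12 * 2 = 24.
Therefore eta has 24 component morphisms.

24


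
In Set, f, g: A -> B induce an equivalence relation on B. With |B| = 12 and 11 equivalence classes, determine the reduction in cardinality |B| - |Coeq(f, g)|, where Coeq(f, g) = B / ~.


The coequalizer Coeq(f, g) = B / ~ has one element per equivalence class.
|B| = 12, |Coeq(f, g)| = 11.
|B| - |Coeq(f, g)| = 12 - 11 = 1.

1


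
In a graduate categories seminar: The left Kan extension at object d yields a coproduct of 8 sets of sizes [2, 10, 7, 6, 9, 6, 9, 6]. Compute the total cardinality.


Pointwise, the left Kan extension (Lan_F H)(d) is the colimit, indexed
by the comma category (F downarrow d), of H composed with the
projection (F downarrow d) -> C. Here that colimit is given
as a coproduct (disjoint union) of sets, so its cardinality is the
sum of the sizes of the summands.
Coproduct of sets with sizes: 2 + 10 + 7 + 6 + 9 + 6 + 9 + 6
= 55

55


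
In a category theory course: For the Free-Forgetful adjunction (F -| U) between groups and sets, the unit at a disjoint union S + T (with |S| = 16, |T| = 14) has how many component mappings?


The unit eta_X: X -> U(F(X)) of the Free-Forgetful adjunction
maps each element of X to a generator of F(X). For X = S + T (disjoint
union in Set), |S + T| = |S| + |T|.
Total mappings = 16 + 14 = 30.

30


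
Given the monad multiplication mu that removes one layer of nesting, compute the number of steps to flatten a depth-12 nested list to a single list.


Each application of mu: T^2 -> T removes one layer of nesting.
Starting at depth 12 (i.e., T^12(X)), we need to reach T(X).
Number of mu applications = 12 - 1 = 11

11


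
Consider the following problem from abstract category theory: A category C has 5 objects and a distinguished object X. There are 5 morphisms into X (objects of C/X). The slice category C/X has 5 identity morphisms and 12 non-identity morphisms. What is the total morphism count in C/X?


In the slice category C/X, objects are morphisms to X.
Identity morphisms: 5 (one per object of C/X).
Non-identity morphisms: 12.
Total = 5 + 12 = 17

17


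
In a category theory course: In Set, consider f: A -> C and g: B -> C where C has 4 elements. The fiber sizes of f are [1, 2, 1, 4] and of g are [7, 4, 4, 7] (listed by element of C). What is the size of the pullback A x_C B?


The pullback A x_C B consists of pairs (a, b) with f(a) = g(b).
For each element c in C, the fiber product has |f^-1(c)| * |g^-1(c)| elements.
Summing over C: 1 * 7 + 2 * 4 + 1 * 4 + 4 * 7
= 7 + 8 + 4 + 28 = 47

47


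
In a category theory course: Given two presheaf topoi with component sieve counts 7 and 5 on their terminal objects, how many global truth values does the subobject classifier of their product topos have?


In a product of presheaf topoi E_1 x E_2, the subobject classifier
is Omega = Omega_1 x Omega_2 (componentwise), so
|Omega(top)| = |Omega_1(top_1)| * |Omega_2(top_2)|.
= 7 * 5 = 35.

35


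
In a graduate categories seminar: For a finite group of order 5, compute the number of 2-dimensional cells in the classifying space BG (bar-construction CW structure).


In the bar-construction CW model of BG, the n-cells are indexed by
n-tuples [g_1|...|g_n] of non-identity elements of G (degenerate
simplices with some g_i = e do not contribute cells), so there are
(|G| - 1)^n n-cells.
For dim = 2 with |G| = 5:
cells = (5 - 1)^2 = 4^2 = 16

16


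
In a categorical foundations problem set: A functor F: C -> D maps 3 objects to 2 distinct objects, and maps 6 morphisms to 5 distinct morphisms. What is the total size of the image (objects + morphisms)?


The image of F consists of distinct objects and distinct morphisms.
|Im(F)| on objects = 2
|Im(F)| on morphisms = 5
Total image cardinality = 2 + 5 = 7

7


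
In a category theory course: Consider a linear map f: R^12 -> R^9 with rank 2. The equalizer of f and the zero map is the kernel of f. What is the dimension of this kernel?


The equalizer of f and the zero map is ker(f).
By the rank-nullity theorem: dim(ker(f)) = dim(domain) - rank(f).
dim(ker(f)) = 12 - 2 = 10

10


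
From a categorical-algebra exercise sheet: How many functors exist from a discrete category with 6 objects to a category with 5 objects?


A functor from a discrete category C to D is determined by
where each object maps. Each of the 6 objects of C can map
to any of the 5 objects of D independently.
Number of functors = 5^6 = 15625

15625


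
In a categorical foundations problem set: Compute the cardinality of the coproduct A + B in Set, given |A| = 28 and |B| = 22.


In Set, the coproduct A + B is the disjoint union.
|A + B| = |A| + |B| = 28 + 22 = 50

50


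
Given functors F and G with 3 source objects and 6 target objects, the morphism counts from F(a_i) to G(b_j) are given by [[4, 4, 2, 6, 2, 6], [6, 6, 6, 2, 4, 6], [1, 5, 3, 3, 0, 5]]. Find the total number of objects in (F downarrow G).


Objects of (F downarrow G) are triples (a, b, h: F(a)->G(b)).
The count equals the sum of all entries in the hom-matrix.
sum(row 0) = 24
sum(row 1) = 30
sum(row 2) = 17
Grand total = 71

71


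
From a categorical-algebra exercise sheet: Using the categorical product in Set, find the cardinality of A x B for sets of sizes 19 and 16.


In Set, the product A x B is the Cartesian product.
By the universal property, |A x B| = |A| * |B|.
|A x B| = 19 * 16 = 304

304


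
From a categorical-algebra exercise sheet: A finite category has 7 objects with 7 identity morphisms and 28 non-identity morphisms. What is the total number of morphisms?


Each object has an identity morphism, giving 7 identities.
Adding the 28 non-identity morphisms:
Total = 7 + 28 = 35

35


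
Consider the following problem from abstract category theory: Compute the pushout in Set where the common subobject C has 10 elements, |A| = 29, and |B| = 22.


The pushout A +_C B identifies the images of C in A and B.
|A +_C B| = |A| + |B| - |C| (for injections).
= 29 + 22 - 10 = 41

41


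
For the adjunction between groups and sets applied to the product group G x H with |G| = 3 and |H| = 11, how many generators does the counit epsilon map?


The counit epsilon_K: F(U(K)) -> K of the Free-Forgetful adjunction
maps |K| generators of F(U(K)) into K. For K = G x H (the product group),
|G x H| = |G| * |H|.
Total generators mapped = 3 * 11 = 33.

33


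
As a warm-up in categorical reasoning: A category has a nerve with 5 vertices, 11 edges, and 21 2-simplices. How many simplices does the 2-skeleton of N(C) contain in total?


The 2-skeleton of the nerve N(C) consists of simplices in dimensions 0, 1, 2:
  |N(C)_0| = 5 (objects)
  |N(C)_1| = 11 (morphisms)
  |N(C)_2| = 21 (composable pairs)
Total = 5 + 11 + 21 = 37

37


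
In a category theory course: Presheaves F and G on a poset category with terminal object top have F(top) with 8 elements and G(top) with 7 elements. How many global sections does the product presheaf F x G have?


Global sections of a presheaf on a poset with terminal top satisfy
Gamma(H) ~ H(top). Presheaves admit pointwise products, so
(F x G)(top) = F(top) x G(top) (Cartesian product).
|Gamma(F x G)| = |F(top)| * |G(top)| = 8 * 7 = 56.

56


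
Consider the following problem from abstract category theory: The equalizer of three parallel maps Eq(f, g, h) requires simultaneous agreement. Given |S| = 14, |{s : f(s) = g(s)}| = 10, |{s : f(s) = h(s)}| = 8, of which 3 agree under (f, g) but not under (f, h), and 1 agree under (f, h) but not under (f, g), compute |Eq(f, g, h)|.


Eq(f, g, h) is the triple-agreement set: points in S where all three
maps take the same value. Using inclusion-exclusion on the pairwise data:
Pair (f, g) agrees on 10 points; pair (f, h) on 8 points.
Points agreeing under (f, g) but not (f, h) = 3; under (f, h) but not (f, g) = 1.
Triple-agreement = agreement-in-(f, g) minus points that agree under (f, g) but not (f, h):
|Eq(f, g, h)| = 10 - 3 = 7
(cross-check via (f, h): 8 - 1 = 7.)

7


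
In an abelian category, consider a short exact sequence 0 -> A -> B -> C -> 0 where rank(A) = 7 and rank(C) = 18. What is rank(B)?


For a short exact sequence 0 -> A -> B -> C -> 0,
rank is additive: rank(B) = rank(A) + rank(C).
rank(B) = 7 + 18 = 25

25


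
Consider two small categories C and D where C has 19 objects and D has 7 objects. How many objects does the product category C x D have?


The product category C x D has objects that are pairs (c, d).
Number of pairs = |Ob(C)| * |Ob(D)| = 19 * 7 = 133

133


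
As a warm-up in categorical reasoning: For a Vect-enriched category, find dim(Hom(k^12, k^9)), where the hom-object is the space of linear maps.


In Vect-enriched categories, Hom(k^n, k^m) is the space of m x n matrices.
dim(Hom(k^12, k^9)) = 9 * 12 = 108

108


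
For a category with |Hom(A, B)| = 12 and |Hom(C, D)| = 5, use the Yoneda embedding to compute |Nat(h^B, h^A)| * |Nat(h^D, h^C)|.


By the Yoneda lemma, Nat(h^B, h^A) is isomorphic to Hom(A, B),
so |Nat(h^B, h^A)| = |Hom(A, B)| and |Nat(h^D, h^C)| = |Hom(C, D)|.
|Hom(A, B)| = 12, |Hom(C, D)| = 5.
|Nat(h^B, h^A) x Nat(h^D, h^C)| = 12 * 5 = 60

60


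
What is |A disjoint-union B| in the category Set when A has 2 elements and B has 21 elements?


In Set, the coproduct A + B is the disjoint union.
|A + B| = |A| + |B| = 2 + 21 = 23

23


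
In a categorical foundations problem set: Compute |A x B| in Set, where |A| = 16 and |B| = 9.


In Set, the product A x B is the Cartesian product.
By the universal property, |A x B| = |A| * |B|.
|A x B| = 16 * 9 = 144

144


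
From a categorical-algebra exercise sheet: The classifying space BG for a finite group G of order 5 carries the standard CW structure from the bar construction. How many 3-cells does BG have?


In the bar-construction CW model of BG, the n-cells are indexed by
n-tuples [g_1|...|g_n] of non-identity elements of G (degenerate
simplices with some g_i = e do not contribute cells), so there are
(|G| - 1)^n n-cells.
For dim = 3 with |G| = 5:
cells = (5 - 1)^3 = 4^3 = 64

64


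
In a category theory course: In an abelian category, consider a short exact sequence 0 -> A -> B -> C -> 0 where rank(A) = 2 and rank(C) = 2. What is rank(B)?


For a short exact sequence 0 -> A -> B -> C -> 0,
rank is additive: rank(B) = rank(A) + rank(C).
rank(B) = 2 + 2 = 4

4


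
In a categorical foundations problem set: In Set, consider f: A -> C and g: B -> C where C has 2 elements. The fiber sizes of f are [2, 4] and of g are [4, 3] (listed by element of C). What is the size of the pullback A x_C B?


The pullback A x_C B consists of pairs (a, b) with f(a) = g(b).
For each element c in C, the fiber product has |f^-1(c)| * |g^-1(c)| elements.
Summing over C: 2 * 4 + 4 * 3
= 8 + 12 = 20

20


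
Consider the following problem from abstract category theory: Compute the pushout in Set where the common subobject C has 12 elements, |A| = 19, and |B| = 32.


The pushout A +_C B identifies the images of C in A and B.
|A +_C B| = |A| + |B| - |C| (for injections).
= 19 + 32 - 12 = 39

39


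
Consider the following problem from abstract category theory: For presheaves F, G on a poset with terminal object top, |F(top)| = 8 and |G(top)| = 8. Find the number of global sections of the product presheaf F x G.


Global sections of a presheaf on a poset with terminal top satisfy
Gamma(H) ~ H(top). Presheaves admit pointwise products, so
(F x G)(top) = F(top) x G(top) (Cartesian product).
|Gamma(F x G)| = |F(top)| * |G(top)| = 8 * 8 = 64.

64


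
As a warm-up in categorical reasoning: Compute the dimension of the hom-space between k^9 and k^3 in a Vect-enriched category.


In Vect-enriched categories, Hom(k^n, k^m) is the space of m x n matrices.
dim(Hom(k^9, k^3)) = 3 * 9 = 27

27


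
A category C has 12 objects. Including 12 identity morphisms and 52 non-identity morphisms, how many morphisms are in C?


Each object has an identity morphism, giving 12 identities.
Adding the 52 non-identity morphisms:
Total = 12 + 52 = 64

64


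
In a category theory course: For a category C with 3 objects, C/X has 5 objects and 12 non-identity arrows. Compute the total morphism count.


In the slice category C/X, objects are morphisms to X.
Identity morphisms: 5 (one per object of C/X).
Non-identity morphisms: 12.
Total = 5 + 12 = 17

17


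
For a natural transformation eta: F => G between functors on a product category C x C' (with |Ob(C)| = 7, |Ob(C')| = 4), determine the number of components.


A natural transformation eta: F => G assigns one component morphism per
object of the domain category.
The domain is the product category C x C', so
|Ob(C x C')| = |Ob(C)| * |Ob(C')| = 7 * 4 = 28.
Therefore eta has 28 component morphisms.

28


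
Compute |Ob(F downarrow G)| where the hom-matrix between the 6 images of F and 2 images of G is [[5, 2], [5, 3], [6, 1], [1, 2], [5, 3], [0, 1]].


Objects of (F downarrow G) are triples (a, b, h: F(a)->G(b)).
The count equals the sum of all entries in the hom-matrix.
sum(row 0) = 7
sum(row 1) = 8
sum(row 2) = 7
sum(row 3) = 3
sum(row 4) = 8
sum(row 5) = 1
Grand total = 34

34


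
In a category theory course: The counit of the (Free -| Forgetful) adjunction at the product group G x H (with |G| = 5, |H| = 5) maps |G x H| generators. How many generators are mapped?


The counit epsilon_K: F(U(K)) -> K of the Free-Forgetful adjunction
maps |K| generators of F(U(K)) into K. For K = G x H (the product group),
|G x H| = |G| * |H|.
Total generators mapped = 5 * 5 = 25.

25


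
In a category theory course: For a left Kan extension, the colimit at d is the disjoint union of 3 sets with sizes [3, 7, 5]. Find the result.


Pointwise, the left Kan extension (Lan_F H)(d) is the colimit, indexed
by the comma category (F downarrow d), of H composed with the
projection (F downarrow d) -> C. Here that colimit is given
as a coproduct (disjoint union) of sets, so its cardinality is the
sum of the sizes of the summands.
Coproduct of sets with sizes: 3 + 7 + 5
= 15

15


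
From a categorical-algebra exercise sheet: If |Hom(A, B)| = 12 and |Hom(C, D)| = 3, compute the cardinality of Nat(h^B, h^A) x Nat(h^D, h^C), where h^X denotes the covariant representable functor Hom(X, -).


By the Yoneda lemma, Nat(h^B, h^A) is isomorphic to Hom(A, B),
so |Nat(h^B, h^A)| = |Hom(A, B)| and |Nat(h^D, h^C)| = |Hom(C, D)|.
|Hom(A, B)| = 12, |Hom(C, D)| = 3.
|Nat(h^B, h^A) x Nat(h^D, h^C)| = 12 * 3 = 36

36


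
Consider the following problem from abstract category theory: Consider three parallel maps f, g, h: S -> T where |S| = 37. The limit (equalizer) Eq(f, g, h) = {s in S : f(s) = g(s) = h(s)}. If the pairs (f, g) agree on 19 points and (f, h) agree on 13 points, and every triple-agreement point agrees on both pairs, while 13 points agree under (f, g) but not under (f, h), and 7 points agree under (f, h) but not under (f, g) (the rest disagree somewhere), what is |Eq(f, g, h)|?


Eq(f, g, h) is the triple-agreement set: points in S where all three
maps take the same value. Using inclusion-exclusion on the pairwise data:
Pair (f, g) agrees on 19 points; pair (f, h) on 13 points.
Points agreeing under (f, g) but not (f, h) = 13; under (f, h) but not (f, g) = 7.
Triple-agreement = agreement-in-(f, g) minus points that agree under (f, g) but not (f, h):
|Eq(f, g, h)| = 19 - 13 = 6
(cross-check via (f, h): 13 - 7 = 6.)

6


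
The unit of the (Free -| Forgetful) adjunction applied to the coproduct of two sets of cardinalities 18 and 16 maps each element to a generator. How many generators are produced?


The unit eta_X: X -> U(F(X)) of the Free-Forgetful adjunction
maps each element of X to a generator of F(X). For X = S + T (disjoint
union in Set), |S + T| = |S| + |T|.
Total mappings = 18 + 16 = 34.

34


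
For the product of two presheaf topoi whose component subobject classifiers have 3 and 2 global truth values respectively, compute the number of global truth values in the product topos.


In a product of presheaf topoi E_1 x E_2, the subobject classifier
is Omega = Omega_1 x Omega_2 (componentwise), so
|Omega(top)| = |Omega_1(top_1)| * |Omega_2(top_2)|.
= 3 * 2 = 6.

6


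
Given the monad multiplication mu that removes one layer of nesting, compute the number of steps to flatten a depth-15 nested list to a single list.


Each application of mu: T^2 -> T removes one layer of nesting.
Starting at depth 15 (i.e., T^15(X)), we need to reach T(X).
Number of mu applications = 15 - 1 = 14

14


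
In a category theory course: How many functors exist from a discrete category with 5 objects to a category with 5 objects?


A functor from a discrete category C to D is determined by
where each object maps. Each of the 5 objects of C can map
to any of the 5 objects of D independently.
Number of functors = 5^5 = 3125

3125


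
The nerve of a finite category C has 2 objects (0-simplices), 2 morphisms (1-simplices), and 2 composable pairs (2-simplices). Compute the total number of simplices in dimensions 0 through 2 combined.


The 2-skeleton of the nerve N(C) consists of simplices in dimensions 0, 1, 2:
  |N(C)_0| = 2 (objects)
  |N(C)_1| = 2 (morphisms)
  |N(C)_2| = 2 (composable pairs)
Total = 2 + 2 + 2 = 6

6


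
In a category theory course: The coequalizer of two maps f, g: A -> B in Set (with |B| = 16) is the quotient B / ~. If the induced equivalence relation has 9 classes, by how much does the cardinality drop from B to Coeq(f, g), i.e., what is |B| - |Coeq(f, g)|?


The coequalizer Coeq(f, g) = B / ~ has one element per equivalence class.
|B| = 16, |Coeq(f, g)| = 9.
|B| - |Coeq(f, g)| = 16 - 9 = 7.

7


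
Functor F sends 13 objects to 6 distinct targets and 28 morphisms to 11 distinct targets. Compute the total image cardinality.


The image of F consists of distinct objects and distinct morphisms.
|Im(F)| on objects = 6
|Im(F)| on morphisms = 11
Total image cardinality = 6 + 11 = 17

17


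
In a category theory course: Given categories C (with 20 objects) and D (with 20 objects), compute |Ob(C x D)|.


The product category C x D has objects that are pairs (c, d).
Number of pairs = |Ob(C)| * |Ob(D)| = 20 * 20 = 400

400


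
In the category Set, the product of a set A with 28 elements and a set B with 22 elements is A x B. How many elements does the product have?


In Set, the product A x B is the Cartesian product.
By the universal property, |A x B| = |A| * |B|.
|A x B| = 28 * 22 = 616

616


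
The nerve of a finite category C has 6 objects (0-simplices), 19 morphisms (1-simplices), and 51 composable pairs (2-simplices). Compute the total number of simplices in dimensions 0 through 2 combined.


The 2-skeleton of the nerve N(C) consists of simplices in dimensions 0, 1, 2:
  |N(C)_0| = 6 (objects)
  |N(C)_1| = 19 (morphisms)
  |N(C)_2| = 51 (composable pairs)
Total = 6 + 19 + 51 = 76

76


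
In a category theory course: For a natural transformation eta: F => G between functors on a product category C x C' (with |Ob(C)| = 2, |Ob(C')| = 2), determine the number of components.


A natural transformation eta: F => G assigns one component morphism per
object of the domain category.
The domain is the product category C x C', so
|Ob(C x C')| = |Ob(C)| * |Ob(C')| = 2 * 2 = 4.
Therefore eta has 4 component morphisms.

4


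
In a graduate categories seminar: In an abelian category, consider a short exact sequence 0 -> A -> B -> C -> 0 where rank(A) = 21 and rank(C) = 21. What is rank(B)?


For a short exact sequence 0 -> A -> B -> C -> 0,
rank is additive: rank(B) = rank(A) + rank(C).
rank(B) = 21 + 21 = 42

42


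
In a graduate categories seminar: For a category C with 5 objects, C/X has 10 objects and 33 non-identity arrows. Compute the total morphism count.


In the slice category C/X, objects are morphisms to X.
Identity morphisms: 10 (one per object of C/X).
Non-identity morphisms: 33.
Total = 10 + 33 = 43

43


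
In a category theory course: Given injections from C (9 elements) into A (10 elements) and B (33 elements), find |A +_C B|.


The pushout A +_C B identifies the images of C in A and B.
|A +_C B| = |A| + |B| - |C| (for injections).
= 10 + 33 - 9 = 34

34


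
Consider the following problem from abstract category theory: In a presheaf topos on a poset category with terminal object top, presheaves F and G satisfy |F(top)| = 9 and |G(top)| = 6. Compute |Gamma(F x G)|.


Global sections of a presheaf on a poset with terminal top satisfy
Gamma(H) ~ H(top). Presheaves admit pointwise products, so
(F x G)(top) = F(top) x G(top) (Cartesian product).
|Gamma(F x G)| = |F(top)| * |G(top)| = 9 * 6 = 54.

54


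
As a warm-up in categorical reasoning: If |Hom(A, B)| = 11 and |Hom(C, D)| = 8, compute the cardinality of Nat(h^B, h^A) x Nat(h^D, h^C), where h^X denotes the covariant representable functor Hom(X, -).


By the Yoneda lemma, Nat(h^B, h^A) is isomorphic to Hom(A, B),
so |Nat(h^B, h^A)| = |Hom(A, B)| and |Nat(h^D, h^C)| = |Hom(C, D)|.
|Hom(A, B)| = 11, |Hom(C, D)| = 8.
|Nat(h^B, h^A) x Nat(h^D, h^C)| = 11 * 8 = 88

88


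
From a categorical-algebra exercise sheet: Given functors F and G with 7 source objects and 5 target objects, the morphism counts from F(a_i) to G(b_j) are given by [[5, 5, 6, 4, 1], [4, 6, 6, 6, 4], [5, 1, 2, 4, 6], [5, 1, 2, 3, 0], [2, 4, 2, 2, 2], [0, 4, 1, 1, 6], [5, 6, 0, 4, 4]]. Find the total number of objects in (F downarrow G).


Objects of (F downarrow G) are triples (a, b, h: F(a)->G(b)).
The count equals the sum of all entries in the hom-matrix.
sum(row 0) = 21
sum(row 1) = 26
sum(row 2) = 18
sum(row 3) = 11
sum(row 4) = 12
sum(row 5) = 12
sum(row 6) = 19
Grand total = 119

119


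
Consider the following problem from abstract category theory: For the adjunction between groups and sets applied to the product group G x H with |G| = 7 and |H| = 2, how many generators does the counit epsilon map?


The counit epsilon_K: F(U(K)) -> K of the Free-Forgetful adjunction
maps |K| generators of F(U(K)) into K. For K = G x H (the product group),
|G x H| = |G| * |H|.
Total generators mapped = 7 * 2 = 14.

14


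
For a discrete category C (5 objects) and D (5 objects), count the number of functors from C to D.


A functor from a discrete category C to D is determined by
where each object maps. Each of the 5 objects of C can map
to any of the 5 objects of D independently.
Number of functors = 5^5 = 3125

3125


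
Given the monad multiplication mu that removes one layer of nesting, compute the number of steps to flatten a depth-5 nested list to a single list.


Each application of mu: T^2 -> T removes one layer of nesting.
Starting at depth 5 (i.e., T^5(X)), we need to reach T(X).
Number of mu applications = 5 - 1 = 4

4


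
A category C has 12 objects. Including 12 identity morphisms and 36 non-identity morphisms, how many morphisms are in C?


Each object has an identity morphism, giving 12 identities.
Adding the 36 non-identity morphisms:
Total = 12 + 36 = 48

48


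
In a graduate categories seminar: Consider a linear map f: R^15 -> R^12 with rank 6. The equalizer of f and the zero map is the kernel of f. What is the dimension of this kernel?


The equalizer of f and the zero map is ker(f).
By the rank-nullity theorem: dim(ker(f)) = dim(domain) - rank(f).
dim(ker(f)) = 15 - 6 = 9

9


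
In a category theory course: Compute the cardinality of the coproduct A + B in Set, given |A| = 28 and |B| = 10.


In Set, the coproduct A + B is the disjoint union.
|A + B| = |A| + |B| = 28 + 10 = 38

38


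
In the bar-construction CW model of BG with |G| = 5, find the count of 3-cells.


In the bar-construction CW model of BG, the n-cells are indexed by
n-tuples [g_1|...|g_n] of non-identity elements of G (degenerate
simplices with some g_i = e do not contribute cells), so there are
(|G| - 1)^n n-cells.
For dim = 3 with |G| = 5:
cells = (5 - 1)^3 = 4^3 = 64

64


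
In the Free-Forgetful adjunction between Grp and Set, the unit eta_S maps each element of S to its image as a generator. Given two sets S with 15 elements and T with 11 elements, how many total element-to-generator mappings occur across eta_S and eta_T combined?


The unit eta_X: X -> U(F(X)) of the Free-Forgetful adjunction
maps each element of X to a generator of F(X). For X = S + T (disjoint
union in Set), |S + T| = |S| + |T|.
Total mappings = 15 + 11 = 26.

26
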